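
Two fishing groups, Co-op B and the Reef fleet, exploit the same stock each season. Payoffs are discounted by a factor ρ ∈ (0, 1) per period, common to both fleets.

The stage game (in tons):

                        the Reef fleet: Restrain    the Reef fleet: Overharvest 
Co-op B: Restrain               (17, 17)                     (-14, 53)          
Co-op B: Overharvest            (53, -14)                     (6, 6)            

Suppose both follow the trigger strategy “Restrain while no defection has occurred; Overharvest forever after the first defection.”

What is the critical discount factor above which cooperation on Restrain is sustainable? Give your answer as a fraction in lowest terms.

36/47

One-period gain from deviating is 53 − 17 = 36. The loss is 17 − 6 = 11 in every subsequent period, with present value 11·ρ/(1−ρ).
Deviation is unprofitable when 11·ρ/(1−ρ) ≥ 36, i.e. ρ/(1−ρ) ≥ 36/11.
Equivalently ρ ≥ 36/(36+11) = 36/47.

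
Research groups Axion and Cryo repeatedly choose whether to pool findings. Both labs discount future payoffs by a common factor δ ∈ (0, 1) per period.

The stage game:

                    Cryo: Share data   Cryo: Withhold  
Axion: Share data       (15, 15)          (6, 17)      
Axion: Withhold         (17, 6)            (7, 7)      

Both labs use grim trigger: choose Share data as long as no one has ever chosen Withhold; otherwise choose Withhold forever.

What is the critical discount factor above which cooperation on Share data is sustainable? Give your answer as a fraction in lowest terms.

1/5

Under grim trigger the critical discount factor is (T−C)/(T−P) with T = 17, C = 15, P = 7.
δ* = (17−15)/(17−7) = 2/10 = 1/5.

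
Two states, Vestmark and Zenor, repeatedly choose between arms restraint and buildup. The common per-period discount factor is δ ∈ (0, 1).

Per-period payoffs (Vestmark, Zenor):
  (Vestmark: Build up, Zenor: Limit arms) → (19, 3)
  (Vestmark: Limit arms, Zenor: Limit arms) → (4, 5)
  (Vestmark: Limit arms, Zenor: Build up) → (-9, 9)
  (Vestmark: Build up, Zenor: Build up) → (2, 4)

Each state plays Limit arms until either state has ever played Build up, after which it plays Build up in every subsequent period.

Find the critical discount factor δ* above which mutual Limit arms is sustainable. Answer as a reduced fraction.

15/17

Vestmark: cooperation gives 4 each period; deviation gives 19 once then 2 forever.
  4/(1−δ) ≥ 19 + 2δ/(1−δ) ⇒ δ ≥ 15/17.
Zenor: cooperation gives 5 each period; deviation gives 9 once then 4 forever.
  δ ≥ 4/5.
Both must hold, so the binding constraint is Vestmark's: δ ≥ 15/17.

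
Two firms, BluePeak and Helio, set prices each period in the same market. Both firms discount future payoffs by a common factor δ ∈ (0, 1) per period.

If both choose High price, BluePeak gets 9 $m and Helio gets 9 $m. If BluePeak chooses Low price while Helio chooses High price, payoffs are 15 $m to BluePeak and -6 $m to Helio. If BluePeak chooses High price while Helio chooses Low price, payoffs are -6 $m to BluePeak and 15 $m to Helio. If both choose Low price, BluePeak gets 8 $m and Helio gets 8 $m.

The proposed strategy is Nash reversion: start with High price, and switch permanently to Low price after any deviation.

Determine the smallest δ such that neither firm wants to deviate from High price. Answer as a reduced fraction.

Under grim trigger the critical discount factor is (T−C)/(T−P) with T = 15, C = 9, P = 8.
δ* = (15−9)/(15−8) = 6/7.

6/7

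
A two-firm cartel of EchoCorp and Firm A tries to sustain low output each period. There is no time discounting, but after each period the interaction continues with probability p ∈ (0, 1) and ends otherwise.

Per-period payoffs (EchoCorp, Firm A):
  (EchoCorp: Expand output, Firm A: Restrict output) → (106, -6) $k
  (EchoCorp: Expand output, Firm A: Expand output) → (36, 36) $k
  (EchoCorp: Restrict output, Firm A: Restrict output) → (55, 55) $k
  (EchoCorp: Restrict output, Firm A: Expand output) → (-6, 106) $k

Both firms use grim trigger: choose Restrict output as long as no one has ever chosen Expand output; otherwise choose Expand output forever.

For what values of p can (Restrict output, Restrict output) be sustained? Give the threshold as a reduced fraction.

51/70

Expected cooperation value is 55 + p·55 + p²·55 + … = 55/(1−p); deviation gives 106 + p·36/(1−p).
55 ≥ 106(1−p) + 36p ⇒ 70p ≥ 51 ⇒ p ≥ 51/70.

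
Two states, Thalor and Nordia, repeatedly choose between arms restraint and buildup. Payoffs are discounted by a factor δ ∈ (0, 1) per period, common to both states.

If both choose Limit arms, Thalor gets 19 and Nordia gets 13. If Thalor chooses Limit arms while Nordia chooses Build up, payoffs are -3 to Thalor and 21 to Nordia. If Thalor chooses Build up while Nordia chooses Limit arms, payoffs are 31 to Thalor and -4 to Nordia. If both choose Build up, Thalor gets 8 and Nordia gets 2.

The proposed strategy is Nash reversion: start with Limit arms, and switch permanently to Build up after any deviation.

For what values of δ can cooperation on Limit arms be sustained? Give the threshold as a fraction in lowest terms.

For Thalor: deviation gain 31−19 = 12, per-period punishment loss 19−8 = 11. IC gives δ ≥ 12/23.
For Nordia: gain 8, loss 11 per period, so δ ≥ 8/19.
The tighter constraint is Thalor's, so cooperation needs δ ≥ 12/23.

12/23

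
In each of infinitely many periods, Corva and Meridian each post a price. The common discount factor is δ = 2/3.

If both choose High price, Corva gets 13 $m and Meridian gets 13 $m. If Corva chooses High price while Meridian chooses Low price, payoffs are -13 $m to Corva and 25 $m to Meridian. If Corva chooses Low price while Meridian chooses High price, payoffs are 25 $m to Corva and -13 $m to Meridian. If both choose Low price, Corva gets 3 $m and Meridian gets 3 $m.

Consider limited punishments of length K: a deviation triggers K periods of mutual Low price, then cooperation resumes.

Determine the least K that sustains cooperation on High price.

Need Σ_{k=1}^{K} δ^k ≥ (25−13)/(13−3) = 1.2000 at δ = 2/3.
At K = 2 the sum is 1.1111 < 1.2000; at K = 3 it is 1.4074 ≥ 1.2000.
So the minimum punishment length is K = 3.

3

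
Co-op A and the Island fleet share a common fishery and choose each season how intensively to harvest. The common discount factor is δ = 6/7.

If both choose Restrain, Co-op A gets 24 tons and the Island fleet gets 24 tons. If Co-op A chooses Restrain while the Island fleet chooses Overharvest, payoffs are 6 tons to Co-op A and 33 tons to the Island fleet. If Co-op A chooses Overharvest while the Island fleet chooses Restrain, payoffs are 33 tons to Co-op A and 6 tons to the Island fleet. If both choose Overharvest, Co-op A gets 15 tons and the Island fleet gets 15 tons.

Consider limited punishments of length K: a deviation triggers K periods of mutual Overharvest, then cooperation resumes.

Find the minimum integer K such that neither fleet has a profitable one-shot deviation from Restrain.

2

No profitable deviation requires (24−15)(δ+…+δ^K) ≥ 33−24, i.e. δ+…+δ^K ≥ 1 ≈ 1.0000.
With δ = 6/7, the partial sums are K=1: 0.8571, K=2: 1.5918.
K = 2 is the first length at which the sum reaches 1.0000.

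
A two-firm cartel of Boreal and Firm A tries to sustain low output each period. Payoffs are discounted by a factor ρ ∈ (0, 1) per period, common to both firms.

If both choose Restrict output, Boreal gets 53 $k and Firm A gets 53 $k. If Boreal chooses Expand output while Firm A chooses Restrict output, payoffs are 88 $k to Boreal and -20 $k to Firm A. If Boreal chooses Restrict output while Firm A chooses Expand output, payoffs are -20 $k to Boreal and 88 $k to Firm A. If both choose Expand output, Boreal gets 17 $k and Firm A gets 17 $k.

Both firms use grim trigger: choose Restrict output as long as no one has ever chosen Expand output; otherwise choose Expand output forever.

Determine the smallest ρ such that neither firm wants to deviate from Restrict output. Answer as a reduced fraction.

Cooperation forever yields 53 each period: 53/(1−ρ).
Deviating yields 88 once, then 17 forever: 88 + 17ρ/(1−ρ).
No profitable deviation requires 53/(1−ρ) ≥ 88 + 17ρ/(1−ρ).
Multiplying by (1−ρ): 53 ≥ 88(1−ρ) + 17ρ = 88 − 71ρ.
So 71ρ ≥ 35, i.e. ρ ≥ 35/71.

35/71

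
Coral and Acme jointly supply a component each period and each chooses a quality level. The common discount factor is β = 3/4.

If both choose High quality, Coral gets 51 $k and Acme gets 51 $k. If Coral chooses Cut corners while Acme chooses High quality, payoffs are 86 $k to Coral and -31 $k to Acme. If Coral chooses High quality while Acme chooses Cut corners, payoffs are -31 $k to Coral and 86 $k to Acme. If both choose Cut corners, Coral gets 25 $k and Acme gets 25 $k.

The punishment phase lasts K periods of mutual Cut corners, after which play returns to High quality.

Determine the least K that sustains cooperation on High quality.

3

Need Σ_{k=1}^{K} β^k ≥ (86−51)/(51−25) = 1.3462 at β = 3/4.
At K = 2 the sum is 1.3125 < 1.3462; at K = 3 it is 1.7344 ≥ 1.3462.
So the minimum punishment length is K = 3.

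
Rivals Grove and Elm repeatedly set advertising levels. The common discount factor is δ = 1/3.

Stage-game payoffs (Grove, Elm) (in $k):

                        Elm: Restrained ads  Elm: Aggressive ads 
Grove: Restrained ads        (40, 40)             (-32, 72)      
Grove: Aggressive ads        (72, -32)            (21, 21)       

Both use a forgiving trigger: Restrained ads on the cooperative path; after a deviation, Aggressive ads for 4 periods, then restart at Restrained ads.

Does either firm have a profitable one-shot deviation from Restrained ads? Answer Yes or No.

Comparing payoff streams over the 5 periods until play realigns: cooperate → 40(1+δ+…+δ^4); deviate → 72 + 21(δ+…+δ^4).
Cooperation is sustained iff (40−21)(δ+…+δ^4) ≥ 72−40.
δ+…+δ^4 = 1/3·(1−(1/3)^4)/(1−1/3) = 0.4938, and (72−40)/(40−21) = 1.6842.
0.4938 < 1.6842, so cooperation is not sustainable.

Yes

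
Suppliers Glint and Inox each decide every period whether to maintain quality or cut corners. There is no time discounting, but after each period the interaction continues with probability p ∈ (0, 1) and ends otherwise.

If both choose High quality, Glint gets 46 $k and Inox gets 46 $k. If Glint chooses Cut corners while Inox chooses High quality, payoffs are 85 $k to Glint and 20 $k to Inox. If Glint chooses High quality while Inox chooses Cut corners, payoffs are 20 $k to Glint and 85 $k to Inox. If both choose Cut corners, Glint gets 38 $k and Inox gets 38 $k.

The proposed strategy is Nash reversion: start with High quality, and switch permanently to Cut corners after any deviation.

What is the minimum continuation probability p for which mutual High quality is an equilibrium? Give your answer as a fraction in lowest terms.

Expected cooperation value is 46 + p·46 + p²·46 + … = 46/(1−p); deviation gives 85 + p·38/(1−p).
46 ≥ 85(1−p) + 38p ⇒ 47p ≥ 39 ⇒ p ≥ 39/47.

39/47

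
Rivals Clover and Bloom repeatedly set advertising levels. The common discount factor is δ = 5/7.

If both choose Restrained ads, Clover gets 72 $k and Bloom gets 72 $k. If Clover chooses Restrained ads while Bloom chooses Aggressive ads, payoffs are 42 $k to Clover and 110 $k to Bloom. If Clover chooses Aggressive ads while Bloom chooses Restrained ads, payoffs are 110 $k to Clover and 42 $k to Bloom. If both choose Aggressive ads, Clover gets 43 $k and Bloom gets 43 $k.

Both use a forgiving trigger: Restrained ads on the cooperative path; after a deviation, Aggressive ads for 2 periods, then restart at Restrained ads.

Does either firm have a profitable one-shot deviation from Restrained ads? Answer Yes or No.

IC: δ+…+δ^2 ≥ (110−72)/(72−43) = 38/29.
At δ = 5/7: partial sum = 1.2245 < 1.3103. Cooperation not sustainable.

Yes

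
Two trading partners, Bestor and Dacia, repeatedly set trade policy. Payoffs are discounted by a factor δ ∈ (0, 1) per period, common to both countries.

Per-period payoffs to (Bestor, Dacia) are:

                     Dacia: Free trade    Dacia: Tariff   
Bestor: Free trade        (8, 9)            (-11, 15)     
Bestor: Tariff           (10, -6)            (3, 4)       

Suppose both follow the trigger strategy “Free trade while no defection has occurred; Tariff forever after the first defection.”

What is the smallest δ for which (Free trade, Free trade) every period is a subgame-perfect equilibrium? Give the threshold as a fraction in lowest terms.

6/11

Bestor's threshold: (10−8)/(10−3) = 2/7.
Dacia's threshold: (15−9)/(15−4) = 6/11.
2/7 < 6/11, so Dacia binds and δ* = 6/11.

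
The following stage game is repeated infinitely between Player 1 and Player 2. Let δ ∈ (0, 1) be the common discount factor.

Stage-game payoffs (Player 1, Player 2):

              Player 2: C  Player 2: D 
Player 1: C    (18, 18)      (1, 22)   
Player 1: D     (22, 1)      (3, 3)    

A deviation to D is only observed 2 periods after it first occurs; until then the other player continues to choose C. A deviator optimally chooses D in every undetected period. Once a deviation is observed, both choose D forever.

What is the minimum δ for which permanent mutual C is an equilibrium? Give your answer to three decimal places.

0.459

Deviating for the 2 undetected periods gains 22−18 = 4 per period over cooperation, then loses 18−3 = 15 per period forever once punishment starts.
Gain: 4(1 + δ + … + δ^1); loss: 15·δ^2/(1−δ).
No profitable deviation ⇔ 4(1−δ^2) ≤ 15·δ^2, i.e. δ^2 ≥ 4/(4+15) = 4/19.
Hence δ ≥ (4/19)^(1/2) ≈ 0.459.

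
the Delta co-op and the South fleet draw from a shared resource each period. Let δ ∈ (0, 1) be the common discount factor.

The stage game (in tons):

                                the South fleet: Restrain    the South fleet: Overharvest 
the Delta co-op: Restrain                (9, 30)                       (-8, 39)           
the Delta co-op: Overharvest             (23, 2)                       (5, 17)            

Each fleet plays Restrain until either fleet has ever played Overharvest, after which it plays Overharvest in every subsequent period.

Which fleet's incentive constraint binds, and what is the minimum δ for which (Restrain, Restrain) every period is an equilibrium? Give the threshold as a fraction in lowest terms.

the Delta co-op; δ ≥ 7/9

For the Delta co-op: deviation gain 23−9 = 14, per-period punishment loss 9−5 = 4. IC gives δ ≥ 14/18 = 7/9.
For the South fleet: gain 9, loss 13 per period, so δ ≥ 9/22.
The tighter constraint is the Delta co-op's, so cooperation needs δ ≥ 7/9.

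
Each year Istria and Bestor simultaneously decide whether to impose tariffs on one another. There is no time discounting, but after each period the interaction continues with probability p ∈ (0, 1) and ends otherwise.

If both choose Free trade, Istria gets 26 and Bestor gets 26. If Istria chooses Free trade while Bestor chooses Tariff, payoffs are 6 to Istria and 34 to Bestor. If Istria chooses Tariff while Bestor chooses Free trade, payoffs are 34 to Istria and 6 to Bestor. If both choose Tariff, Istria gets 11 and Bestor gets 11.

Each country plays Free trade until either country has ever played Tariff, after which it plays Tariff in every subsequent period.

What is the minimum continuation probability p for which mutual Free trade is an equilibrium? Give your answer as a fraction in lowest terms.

Expected cooperation value is 26 + p·26 + p²·26 + … = 26/(1−p); deviation gives 34 + p·11/(1−p).
26 ≥ 34(1−p) + 11p ⇒ 23p ≥ 8 ⇒ p ≥ 8/23.

8/23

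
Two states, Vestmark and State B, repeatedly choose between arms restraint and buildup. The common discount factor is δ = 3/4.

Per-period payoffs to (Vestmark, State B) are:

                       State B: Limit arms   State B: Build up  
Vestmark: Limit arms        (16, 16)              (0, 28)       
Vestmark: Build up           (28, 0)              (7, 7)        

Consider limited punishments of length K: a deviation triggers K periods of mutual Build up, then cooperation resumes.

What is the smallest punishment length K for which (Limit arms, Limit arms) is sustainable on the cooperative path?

3

Need Σ_{k=1}^{K} δ^k ≥ (28−16)/(16−7) = 1.3333 at δ = 3/4.
At K = 2 the sum is 1.3125 < 1.3333; at K = 3 it is 1.7344 ≥ 1.3333.
So the minimum punishment length is K = 3.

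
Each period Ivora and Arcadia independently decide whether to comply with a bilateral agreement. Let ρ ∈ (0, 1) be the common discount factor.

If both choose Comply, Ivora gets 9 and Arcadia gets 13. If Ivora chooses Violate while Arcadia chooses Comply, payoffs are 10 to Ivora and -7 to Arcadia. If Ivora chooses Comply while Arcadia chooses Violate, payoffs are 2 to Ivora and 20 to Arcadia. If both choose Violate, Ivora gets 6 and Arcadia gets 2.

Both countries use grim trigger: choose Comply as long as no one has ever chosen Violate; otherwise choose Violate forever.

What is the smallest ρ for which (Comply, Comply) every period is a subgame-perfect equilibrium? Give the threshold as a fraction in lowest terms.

Ivora: cooperation gives 9 each period; deviation gives 10 once then 6 forever.
  9/(1−ρ) ≥ 10 + 6ρ/(1−ρ) ⇒ ρ ≥ 1/4.
Arcadia: cooperation gives 13 each period; deviation gives 20 once then 2 forever.
  ρ ≥ 7/18.
Both must hold, so the binding constraint is Arcadia's: ρ ≥ 7/18.

7/18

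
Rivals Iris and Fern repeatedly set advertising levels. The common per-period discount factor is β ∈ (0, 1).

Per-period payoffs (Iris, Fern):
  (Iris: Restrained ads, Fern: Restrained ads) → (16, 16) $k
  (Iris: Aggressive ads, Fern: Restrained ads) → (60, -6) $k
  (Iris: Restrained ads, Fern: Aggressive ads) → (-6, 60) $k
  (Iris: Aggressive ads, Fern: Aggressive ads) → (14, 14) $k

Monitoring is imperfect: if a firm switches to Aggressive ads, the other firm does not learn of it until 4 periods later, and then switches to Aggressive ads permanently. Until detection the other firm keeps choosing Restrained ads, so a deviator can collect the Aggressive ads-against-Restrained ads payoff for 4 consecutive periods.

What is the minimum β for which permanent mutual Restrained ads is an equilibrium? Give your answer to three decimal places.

A deviator earns 60 for 4 periods, then 14 forever; cooperating earns 16 forever. Multiplying the IC by (1−β):
16 ≥ 60(1−β^4) + 14β^4, so 46·β^4 ≥ 44 and β^4 ≥ 22/23.
β ≥ (22/23)^(1/4) ≈ 0.989.

0.989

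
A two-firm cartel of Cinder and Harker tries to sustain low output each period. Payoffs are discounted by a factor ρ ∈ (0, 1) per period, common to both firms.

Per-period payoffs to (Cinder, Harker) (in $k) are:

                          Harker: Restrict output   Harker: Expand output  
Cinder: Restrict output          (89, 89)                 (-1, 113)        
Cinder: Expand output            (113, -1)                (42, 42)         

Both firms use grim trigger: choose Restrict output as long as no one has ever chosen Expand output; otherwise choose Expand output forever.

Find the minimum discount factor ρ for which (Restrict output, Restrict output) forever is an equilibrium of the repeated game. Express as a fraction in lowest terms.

Under grim trigger the critical discount factor is (T−C)/(T−P) with T = 113, C = 89, P = 42.
ρ* = (113−89)/(113−42) = 24/71.

24/71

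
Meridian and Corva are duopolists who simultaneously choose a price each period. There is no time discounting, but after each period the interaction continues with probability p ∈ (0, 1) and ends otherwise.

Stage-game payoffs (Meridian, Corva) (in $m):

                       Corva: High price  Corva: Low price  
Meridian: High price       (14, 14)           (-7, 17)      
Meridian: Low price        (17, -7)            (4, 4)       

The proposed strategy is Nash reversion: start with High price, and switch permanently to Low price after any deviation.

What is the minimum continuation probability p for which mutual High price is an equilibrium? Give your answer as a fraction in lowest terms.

3/13

Expected cooperation value is 14 + p·14 + p²·14 + … = 14/(1−p); deviation gives 17 + p·4/(1−p).
14 ≥ 17(1−p) + 4p ⇒ 13p ≥ 3 ⇒ p ≥ 3/13.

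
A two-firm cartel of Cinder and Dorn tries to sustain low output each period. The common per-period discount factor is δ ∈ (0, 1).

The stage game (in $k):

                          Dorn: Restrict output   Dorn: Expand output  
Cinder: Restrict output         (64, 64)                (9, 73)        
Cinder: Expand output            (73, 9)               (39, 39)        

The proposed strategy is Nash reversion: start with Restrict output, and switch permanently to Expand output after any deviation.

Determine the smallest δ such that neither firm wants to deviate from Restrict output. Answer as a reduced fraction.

9/34

64/(1−δ) ≥ 73 + 39δ/(1−δ)
64 ≥ 73 − 34δ
δ ≥ 9/34.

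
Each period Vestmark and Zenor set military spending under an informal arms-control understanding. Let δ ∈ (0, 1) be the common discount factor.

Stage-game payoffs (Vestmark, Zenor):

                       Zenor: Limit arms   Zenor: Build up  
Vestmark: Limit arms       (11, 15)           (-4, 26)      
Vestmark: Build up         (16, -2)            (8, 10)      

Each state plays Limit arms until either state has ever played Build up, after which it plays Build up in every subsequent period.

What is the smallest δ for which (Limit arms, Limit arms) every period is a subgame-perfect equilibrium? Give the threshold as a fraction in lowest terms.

11/16

For Vestmark: deviation gain 16−11 = 5, per-period punishment loss 11−8 = 3. IC gives δ ≥ 5/8.
For Zenor: gain 11, loss 5 per period, so δ ≥ 11/16.
The tighter constraint is Zenor's, so cooperation needs δ ≥ 11/16.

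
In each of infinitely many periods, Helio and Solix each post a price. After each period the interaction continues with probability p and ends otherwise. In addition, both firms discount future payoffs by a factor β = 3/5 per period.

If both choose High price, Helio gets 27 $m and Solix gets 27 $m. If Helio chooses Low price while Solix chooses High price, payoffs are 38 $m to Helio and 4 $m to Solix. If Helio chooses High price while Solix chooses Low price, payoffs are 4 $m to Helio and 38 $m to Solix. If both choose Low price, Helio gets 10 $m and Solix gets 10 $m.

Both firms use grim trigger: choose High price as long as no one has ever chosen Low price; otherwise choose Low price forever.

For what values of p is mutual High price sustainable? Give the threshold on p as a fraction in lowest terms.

55/84

Expected continuation weight on next period's payoff is β·p = 3/5·p, which plays the role of the discount factor.
Cooperation requires 3/5·p ≥ (38−27)/(38−10) = 11/28, hence p ≥ 55/84.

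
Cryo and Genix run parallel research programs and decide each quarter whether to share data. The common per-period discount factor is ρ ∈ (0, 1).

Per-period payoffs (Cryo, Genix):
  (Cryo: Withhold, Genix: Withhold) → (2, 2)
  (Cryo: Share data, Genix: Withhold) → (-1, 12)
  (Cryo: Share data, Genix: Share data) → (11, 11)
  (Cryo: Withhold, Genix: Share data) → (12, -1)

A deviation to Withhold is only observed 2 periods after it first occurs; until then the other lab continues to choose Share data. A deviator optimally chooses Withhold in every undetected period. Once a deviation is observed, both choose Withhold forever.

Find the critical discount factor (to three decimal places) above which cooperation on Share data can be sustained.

A deviator earns 12 for 2 periods, then 2 forever; cooperating earns 11 forever. Multiplying the IC by (1−ρ):
11 ≥ 12(1−ρ^2) + 2ρ^2, so 10·ρ^2 ≥ 1 and ρ^2 ≥ 1/10.
ρ ≥ (1/10)^(1/2) ≈ 0.316.

0.316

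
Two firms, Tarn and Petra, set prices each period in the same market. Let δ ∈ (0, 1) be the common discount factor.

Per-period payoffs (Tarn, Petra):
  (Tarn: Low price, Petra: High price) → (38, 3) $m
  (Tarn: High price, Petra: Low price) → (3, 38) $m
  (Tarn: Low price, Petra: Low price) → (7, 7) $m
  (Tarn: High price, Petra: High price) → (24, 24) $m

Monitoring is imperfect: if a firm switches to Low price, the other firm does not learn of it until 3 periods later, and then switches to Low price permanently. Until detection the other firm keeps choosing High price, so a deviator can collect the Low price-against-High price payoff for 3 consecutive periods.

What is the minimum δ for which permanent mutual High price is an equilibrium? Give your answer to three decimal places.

0.767

Deviating for the 3 undetected periods gains 38−24 = 14 per period over cooperation, then loses 24−7 = 17 per period forever once punishment starts.
Gain: 14(1 + δ + … + δ^2); loss: 17·δ^3/(1−δ).
No profitable deviation ⇔ 14(1−δ^3) ≤ 17·δ^3, i.e. δ^3 ≥ 14/(14+17) = 14/31.
Hence δ ≥ (14/31)^(1/3) ≈ 0.767.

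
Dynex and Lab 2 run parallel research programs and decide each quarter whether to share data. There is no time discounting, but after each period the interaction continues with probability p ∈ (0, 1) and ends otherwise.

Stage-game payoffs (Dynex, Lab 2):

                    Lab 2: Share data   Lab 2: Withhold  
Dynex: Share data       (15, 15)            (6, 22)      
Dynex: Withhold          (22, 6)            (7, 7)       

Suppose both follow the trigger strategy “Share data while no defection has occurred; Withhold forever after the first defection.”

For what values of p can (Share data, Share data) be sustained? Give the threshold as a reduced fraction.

With no time discounting, the continuation probability p plays the role of the discount factor.
Grim-trigger IC: 15/(1−p) ≥ 22 + 7p/(1−p) ⇒ p ≥ (22−15)/(22−7) = 7/15.

7/15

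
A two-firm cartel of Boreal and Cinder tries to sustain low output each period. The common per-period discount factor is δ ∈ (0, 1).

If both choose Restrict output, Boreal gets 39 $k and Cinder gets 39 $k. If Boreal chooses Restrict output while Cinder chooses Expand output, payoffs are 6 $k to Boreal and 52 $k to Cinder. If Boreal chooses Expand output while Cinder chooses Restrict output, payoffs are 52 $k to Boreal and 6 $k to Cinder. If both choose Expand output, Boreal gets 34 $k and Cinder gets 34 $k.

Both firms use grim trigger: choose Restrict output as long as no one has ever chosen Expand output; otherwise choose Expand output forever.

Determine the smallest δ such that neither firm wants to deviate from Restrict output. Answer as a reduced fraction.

Cooperation forever yields 39 each period: 39/(1−δ).
Deviating yields 52 once, then 34 forever: 52 + 34δ/(1−δ).
No profitable deviation requires 39/(1−δ) ≥ 52 + 34δ/(1−δ).
Multiplying by (1−δ): 39 ≥ 52(1−δ) + 34δ = 52 − 18δ.
So 18δ ≥ 13, i.e. δ ≥ 13/18.

13/18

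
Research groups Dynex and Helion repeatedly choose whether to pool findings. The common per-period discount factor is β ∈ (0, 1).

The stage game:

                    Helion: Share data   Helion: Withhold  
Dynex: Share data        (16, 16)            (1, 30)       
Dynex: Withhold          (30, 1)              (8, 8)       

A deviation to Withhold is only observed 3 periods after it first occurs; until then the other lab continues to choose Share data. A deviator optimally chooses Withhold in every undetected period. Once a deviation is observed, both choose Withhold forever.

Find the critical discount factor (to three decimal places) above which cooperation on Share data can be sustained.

A deviator earns 30 for 3 periods, then 8 forever; cooperating earns 16 forever. Multiplying the IC by (1−β):
16 ≥ 30(1−β^3) + 8β^3, so 22·β^3 ≥ 14 and β^3 ≥ 7/11.
β ≥ (7/11)^(1/3) ≈ 0.860.

0.860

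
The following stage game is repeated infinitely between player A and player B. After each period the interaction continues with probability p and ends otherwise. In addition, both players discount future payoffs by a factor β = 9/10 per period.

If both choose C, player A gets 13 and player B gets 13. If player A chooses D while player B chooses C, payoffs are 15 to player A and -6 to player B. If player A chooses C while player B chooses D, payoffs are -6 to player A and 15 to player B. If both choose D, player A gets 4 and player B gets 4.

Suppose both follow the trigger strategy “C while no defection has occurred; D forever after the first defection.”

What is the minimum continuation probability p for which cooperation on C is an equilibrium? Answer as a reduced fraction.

20/99

With continuation probability p and discount β, the effective per-period discount factor is βp.
Grim-trigger IC: βp ≥ (15−13)/(15−4) = 2/11.
So p ≥ (2/11)/(9/10) = 20/99.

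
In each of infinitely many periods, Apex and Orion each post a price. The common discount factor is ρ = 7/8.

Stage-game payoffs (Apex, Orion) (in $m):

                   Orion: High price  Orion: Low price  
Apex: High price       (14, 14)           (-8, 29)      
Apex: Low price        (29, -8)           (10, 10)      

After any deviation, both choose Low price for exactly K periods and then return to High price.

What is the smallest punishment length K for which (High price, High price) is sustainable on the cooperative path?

6

IC: ρ(1−ρ^K)/(1−ρ) ≥ (29−14)/(14−10) = 15/4.
With ρ = 7/8: need 1 − ρ^K ≥ 15/4·(1−7/8)/(7/8), i.e. ρ^K ≤ 0.4643.
Since (7/8)^5 = 0.5129 and (7/8)^6 = 0.4488, the smallest such K is 6.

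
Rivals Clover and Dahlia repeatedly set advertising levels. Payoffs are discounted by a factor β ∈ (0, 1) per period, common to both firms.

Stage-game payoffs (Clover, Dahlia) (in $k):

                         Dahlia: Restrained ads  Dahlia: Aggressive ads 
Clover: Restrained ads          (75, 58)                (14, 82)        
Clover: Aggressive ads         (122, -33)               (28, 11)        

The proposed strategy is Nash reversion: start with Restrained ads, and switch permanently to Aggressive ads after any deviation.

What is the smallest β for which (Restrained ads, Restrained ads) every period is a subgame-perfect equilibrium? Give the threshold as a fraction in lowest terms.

For Clover: deviation gain 122−75 = 47, per-period punishment loss 75−28 = 47. IC gives β ≥ 47/94 = 1/2.
For Dahlia: gain 24, loss 47 per period, so β ≥ 24/71.
The tighter constraint is Clover's, so cooperation needs β ≥ 1/2.

1/2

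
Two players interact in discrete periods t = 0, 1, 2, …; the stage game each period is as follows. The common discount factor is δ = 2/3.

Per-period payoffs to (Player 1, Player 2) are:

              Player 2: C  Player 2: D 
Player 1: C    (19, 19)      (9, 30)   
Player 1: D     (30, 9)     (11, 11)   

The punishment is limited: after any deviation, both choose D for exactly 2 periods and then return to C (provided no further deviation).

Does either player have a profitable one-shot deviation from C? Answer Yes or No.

Yes

Comparing payoff streams over the 3 periods until play realigns: cooperate → 19(1+δ+…+δ^2); deviate → 30 + 11(δ+…+δ^2).
Cooperation is sustained iff (19−11)(δ+…+δ^2) ≥ 30−19.
δ+…+δ^2 = 2/3·(1−(2/3)^2)/(1−2/3) = 1.1111, and (30−19)/(19−11) = 1.3750.
1.1111 < 1.3750, so cooperation is not sustainable.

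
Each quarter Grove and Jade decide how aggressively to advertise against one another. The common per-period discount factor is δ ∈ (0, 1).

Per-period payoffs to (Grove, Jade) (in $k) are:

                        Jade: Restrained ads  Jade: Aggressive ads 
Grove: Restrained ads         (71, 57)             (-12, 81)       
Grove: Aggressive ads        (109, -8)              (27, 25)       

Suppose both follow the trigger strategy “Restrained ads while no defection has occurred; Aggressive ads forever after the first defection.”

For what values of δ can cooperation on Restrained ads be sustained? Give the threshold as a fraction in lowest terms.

19/41

For Grove: deviation gain 109−71 = 38, per-period punishment loss 71−27 = 44. IC gives δ ≥ 38/82 = 19/41.
For Jade: gain 24, loss 32 per period, so δ ≥ 24/56 = 3/7.
The tighter constraint is Grove's, so cooperation needs δ ≥ 19/41.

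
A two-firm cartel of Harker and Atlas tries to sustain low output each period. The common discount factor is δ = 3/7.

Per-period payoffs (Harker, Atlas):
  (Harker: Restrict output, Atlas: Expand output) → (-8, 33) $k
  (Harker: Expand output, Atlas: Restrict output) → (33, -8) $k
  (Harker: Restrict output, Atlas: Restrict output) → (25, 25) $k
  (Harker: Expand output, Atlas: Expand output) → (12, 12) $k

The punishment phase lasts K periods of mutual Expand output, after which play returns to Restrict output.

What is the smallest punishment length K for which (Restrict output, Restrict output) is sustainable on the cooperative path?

Need Σ_{k=1}^{K} δ^k ≥ (33−25)/(25−12) = 0.6154 at δ = 3/7.
At K = 2 the sum is 0.6122 < 0.6154; at K = 3 it is 0.6910 ≥ 0.6154.
So the minimum punishment length is K = 3.

3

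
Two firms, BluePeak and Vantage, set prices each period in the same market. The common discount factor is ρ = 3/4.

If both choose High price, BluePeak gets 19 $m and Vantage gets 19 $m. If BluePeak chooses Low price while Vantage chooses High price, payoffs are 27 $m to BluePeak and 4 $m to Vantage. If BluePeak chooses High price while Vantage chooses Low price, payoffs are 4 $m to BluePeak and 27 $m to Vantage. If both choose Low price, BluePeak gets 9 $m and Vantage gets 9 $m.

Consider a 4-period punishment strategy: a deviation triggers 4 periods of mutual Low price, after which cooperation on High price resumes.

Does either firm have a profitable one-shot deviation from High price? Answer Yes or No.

No

IC: ρ+…+ρ^4 ≥ (27−19)/(19−9) = 4/5.
At ρ = 3/4: partial sum = 2.0508 ≥ 0.8000. Cooperation sustainable.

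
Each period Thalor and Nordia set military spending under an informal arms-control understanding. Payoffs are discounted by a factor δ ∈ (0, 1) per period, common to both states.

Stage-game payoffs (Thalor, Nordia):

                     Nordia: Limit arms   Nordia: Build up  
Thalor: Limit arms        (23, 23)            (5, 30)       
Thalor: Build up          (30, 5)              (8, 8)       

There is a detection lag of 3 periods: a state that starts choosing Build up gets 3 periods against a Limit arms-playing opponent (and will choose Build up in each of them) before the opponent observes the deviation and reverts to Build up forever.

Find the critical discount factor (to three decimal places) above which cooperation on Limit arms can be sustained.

0.683

Deviating for the 3 undetected periods gains 30−23 = 7 per period over cooperation, then loses 23−8 = 15 per period forever once punishment starts.
Gain: 7(1 + δ + … + δ^2); loss: 15·δ^3/(1−δ).
No profitable deviation ⇔ 7(1−δ^3) ≤ 15·δ^3, i.e. δ^3 ≥ 7/(7+15) = 7/22.
Hence δ ≥ (7/22)^(1/3) ≈ 0.683.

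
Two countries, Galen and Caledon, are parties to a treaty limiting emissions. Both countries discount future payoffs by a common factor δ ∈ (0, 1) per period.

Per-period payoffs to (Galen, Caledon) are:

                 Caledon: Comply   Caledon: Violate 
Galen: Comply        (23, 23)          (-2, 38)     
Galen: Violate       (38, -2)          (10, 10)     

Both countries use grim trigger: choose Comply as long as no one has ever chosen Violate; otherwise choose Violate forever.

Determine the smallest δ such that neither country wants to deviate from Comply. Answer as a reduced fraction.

15/28

One-period gain from deviating is 38 − 23 = 15. The loss is 23 − 10 = 13 in every subsequent period, with present value 13·δ/(1−δ).
Deviation is unprofitable when 13·δ/(1−δ) ≥ 15, i.e. δ/(1−δ) ≥ 15/13.
Equivalently δ ≥ 15/(15+13) = 15/28.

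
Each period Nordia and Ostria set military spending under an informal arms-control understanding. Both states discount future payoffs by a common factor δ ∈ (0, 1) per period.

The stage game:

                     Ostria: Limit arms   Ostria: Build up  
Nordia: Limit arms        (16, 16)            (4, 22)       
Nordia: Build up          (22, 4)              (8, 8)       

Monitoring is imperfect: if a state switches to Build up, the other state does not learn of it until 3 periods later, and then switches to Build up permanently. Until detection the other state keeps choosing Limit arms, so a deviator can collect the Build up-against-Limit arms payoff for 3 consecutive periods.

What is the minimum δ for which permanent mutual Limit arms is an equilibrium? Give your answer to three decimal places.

Deviating for the 3 undetected periods gains 22−16 = 6 per period over cooperation, then loses 16−8 = 8 per period forever once punishment starts.
Gain: 6(1 + δ + … + δ^2); loss: 8·δ^3/(1−δ).
No profitable deviation ⇔ 6(1−δ^3) ≤ 8·δ^3, i.e. δ^3 ≥ 6/(6+8) = 3/7.
Hence δ ≥ (3/7)^(1/3) ≈ 0.754.

0.754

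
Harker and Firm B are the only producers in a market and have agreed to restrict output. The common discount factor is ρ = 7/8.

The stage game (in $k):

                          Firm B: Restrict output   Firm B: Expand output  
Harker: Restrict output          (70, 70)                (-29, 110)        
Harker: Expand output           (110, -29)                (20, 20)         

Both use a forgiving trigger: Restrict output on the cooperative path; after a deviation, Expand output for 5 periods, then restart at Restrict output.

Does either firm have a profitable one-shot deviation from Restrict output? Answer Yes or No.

No

IC: ρ+…+ρ^5 ≥ (110−70)/(70−20) = 4/5.
At ρ = 7/8: partial sum = 3.4096 ≥ 0.8000. Cooperation sustainable.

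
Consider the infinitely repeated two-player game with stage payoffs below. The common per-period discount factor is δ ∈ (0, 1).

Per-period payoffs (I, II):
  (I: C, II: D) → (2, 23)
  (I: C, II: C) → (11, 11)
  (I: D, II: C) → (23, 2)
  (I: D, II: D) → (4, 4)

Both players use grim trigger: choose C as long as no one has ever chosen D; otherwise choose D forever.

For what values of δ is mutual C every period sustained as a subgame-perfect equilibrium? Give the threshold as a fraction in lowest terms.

12/19

11/(1−δ) ≥ 23 + 4δ/(1−δ)
11 ≥ 23 − 19δ
δ ≥ 12/19.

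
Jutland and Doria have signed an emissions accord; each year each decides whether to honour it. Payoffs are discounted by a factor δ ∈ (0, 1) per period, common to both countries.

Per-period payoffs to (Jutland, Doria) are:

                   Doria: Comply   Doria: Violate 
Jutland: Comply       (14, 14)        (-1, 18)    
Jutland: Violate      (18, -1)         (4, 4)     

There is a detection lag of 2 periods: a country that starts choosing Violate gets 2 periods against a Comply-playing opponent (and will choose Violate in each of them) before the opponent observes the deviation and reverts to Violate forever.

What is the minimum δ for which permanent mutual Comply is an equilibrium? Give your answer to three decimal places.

0.535

A deviator earns 18 for 2 periods, then 4 forever; cooperating earns 14 forever. Multiplying the IC by (1−δ):
14 ≥ 18(1−δ^2) + 4δ^2, so 14·δ^2 ≥ 4 and δ^2 ≥ 2/7.
δ ≥ (2/7)^(1/2) ≈ 0.535.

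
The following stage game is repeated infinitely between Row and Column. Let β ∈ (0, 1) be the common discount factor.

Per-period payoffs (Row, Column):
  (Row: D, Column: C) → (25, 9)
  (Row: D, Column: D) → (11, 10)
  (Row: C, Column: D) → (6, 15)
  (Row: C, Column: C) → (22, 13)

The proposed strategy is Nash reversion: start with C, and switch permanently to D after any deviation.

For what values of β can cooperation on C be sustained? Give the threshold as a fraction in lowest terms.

For Row: deviation gain 25−22 = 3, per-period punishment loss 22−11 = 11. IC gives β ≥ 3/14.
For Column: gain 2, loss 3 per period, so β ≥ 2/5.
The tighter constraint is Column's, so cooperation needs β ≥ 2/5.

2/5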